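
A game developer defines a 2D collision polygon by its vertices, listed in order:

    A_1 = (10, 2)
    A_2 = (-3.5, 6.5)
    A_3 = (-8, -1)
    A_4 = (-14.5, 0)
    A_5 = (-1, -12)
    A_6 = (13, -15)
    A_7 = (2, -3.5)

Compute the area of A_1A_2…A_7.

240.75

A_1→A_2: (10)(6.5) − (-3.5)(2) = 72
A_2→A_3: (-3.5)(-1) − (-8)(6.5) = 55.5
A_3→A_4: (-8)(0) − (-14.5)(-1) = -14.5
A_4→A_5: (-14.5)(-12) − (-1)(0) = 174
A_5→A_6: (-1)(-15) − (13)(-12) = 171
A_6→A_7: (13)(-3.5) − (2)(-15) = -15.5
A_7→A_1: (2)(2) − (10)(-3.5) = 39
Σ = 481.5
Area = |Σ|/2 = 240.75.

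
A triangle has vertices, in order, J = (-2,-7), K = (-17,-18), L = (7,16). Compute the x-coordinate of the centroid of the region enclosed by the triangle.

-4

Apply the surveyor's formula. First the cross-terms c_i = x_i·y_{i+1} − x_{i+1}·y_i:
  -83, -146, -17  ⇒  2A = -246, A = -123.
Then Σ (x_i + x_{i+1})·c_i = 2952, so x̄ = 2952 / (6·(-123)) = -4.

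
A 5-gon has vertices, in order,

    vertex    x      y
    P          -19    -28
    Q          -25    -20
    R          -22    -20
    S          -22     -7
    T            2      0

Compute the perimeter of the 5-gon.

86

|PQ| = √((-6)² + (8)²) = √100 = 10
|QR| = √((3)² + (0)²) = √9 = 3
|RS| = √((0)² + (13)²) = √169 = 13
|ST| = √((24)² + (7)²) = √625 = 25
|TP| = √((-21)² + (-28)²) = √1225 = 35
Perimeter = 10 + 3 + 13 + 25 + 35 = 86.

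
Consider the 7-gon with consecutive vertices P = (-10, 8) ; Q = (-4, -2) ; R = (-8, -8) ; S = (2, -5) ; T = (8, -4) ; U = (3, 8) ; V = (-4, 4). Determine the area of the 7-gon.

142

Apply the shoelace formula: 2A = Σ (x_i·y_{i+1} − x_{i+1}·y_i), indices taken mod 7.
P→Q: (-10)(-2) − (-4)(8) = 52
Q→R: (-4)(-8) − (-8)(-2) = 16
R→S: (-8)(-5) − (2)(-8) = 56
S→T: (2)(-4) − (8)(-5) = 32
T→U: (8)(8) − (3)(-4) = 76
U→V: (3)(4) − (-4)(8) = 44
V→P: (-4)(8) − (-10)(4) = 8
Σ = 284
Area = |Σ|/2 = 142.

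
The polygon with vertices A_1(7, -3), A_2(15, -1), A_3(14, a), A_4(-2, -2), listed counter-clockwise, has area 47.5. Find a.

3

Write out the shoelace sum; only the two edges meeting at A_3 involve a:
2·Area = [(15·a − 14·(-1)) + (14·(-2) − (-2)·a)] + 58
       = 17·a + 44 = 95
⇒ a = 3.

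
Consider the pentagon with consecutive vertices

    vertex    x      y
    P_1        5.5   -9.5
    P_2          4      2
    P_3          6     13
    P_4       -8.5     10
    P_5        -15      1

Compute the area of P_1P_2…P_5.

269

Cross-terms: 49, 40, 170.5, 141.5, 137  ⇒  Σ = 538
Area = |Σ|/2 = 269.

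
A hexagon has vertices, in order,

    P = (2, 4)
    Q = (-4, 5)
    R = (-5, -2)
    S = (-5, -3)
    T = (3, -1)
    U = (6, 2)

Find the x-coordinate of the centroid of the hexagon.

-53/110

Apply Gauss's area formula. First the cross-terms c_i = x_i·y_{i+1} − x_{i+1}·y_i:
  26, 33, 5, 14, 12, 20  ⇒  2A = 110, A = 55.
Then Σ (x_i + x_{i+1})·c_i = -159, so x̄ = -159 / (6·55) = -53/110.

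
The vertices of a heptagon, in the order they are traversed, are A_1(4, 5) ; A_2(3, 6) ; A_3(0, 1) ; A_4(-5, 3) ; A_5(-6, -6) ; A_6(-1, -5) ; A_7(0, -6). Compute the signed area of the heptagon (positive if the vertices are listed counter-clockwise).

Apply the surveyor's formula: 2A = Σ (x_i·y_{i+1} − x_{i+1}·y_i), indices taken mod 7.
Σ = (9) + (3) + (5) + (48) + (24) + (6) + (24) = 119
Signed area = Σ/2 = 59.5 (positive ⇒ counter-clockwise traversal).

59.5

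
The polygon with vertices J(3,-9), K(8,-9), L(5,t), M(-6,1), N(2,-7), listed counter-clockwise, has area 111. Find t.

The doubled signed area Σ (x_i y_{i+1} − x_{i+1} y_i) is linear in t.
With t=0 it equals 138; the coefficient of t is 14 (from the two edges through L).
So 14·t + 138 = 2·111 = 222 ⇒ t = 6.

6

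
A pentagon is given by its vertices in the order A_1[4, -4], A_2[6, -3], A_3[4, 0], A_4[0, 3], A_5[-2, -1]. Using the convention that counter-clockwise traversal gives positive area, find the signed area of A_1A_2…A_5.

27

Cross-terms: 12, 12, 12, 6, 12  ⇒  Σ = 54
Signed area = Σ/2 = 27 (positive ⇒ counter-clockwise traversal).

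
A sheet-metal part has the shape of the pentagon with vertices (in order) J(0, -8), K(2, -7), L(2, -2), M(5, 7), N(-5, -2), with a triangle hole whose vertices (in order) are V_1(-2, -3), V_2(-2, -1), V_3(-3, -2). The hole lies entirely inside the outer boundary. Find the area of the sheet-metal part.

56.5

Outer boundary:
Apply the surveyor's formula: 2A = Σ (x_i·y_{i+1} − x_{i+1}·y_i), indices taken mod 5.
Σ = (16) + (10) + (24) + (25) + (40) = 115
Area = |Σ|/2 = 57.5.
Hole:
Apply the shoelace (surveyor's) formula: 2A = Σ (x_i·y_{i+1} − x_{i+1}·y_i), indices taken mod 3.
Cross-terms: -4, 1, 5  ⇒  Σ = 2
Area = |Σ|/2 = 1.
Net area = 57.5 − 1 = 56.5.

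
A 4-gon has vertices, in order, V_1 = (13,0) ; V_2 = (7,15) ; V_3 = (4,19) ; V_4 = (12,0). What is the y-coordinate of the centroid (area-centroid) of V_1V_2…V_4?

215/24

Apply the surveyor's formula. First the cross-terms c_i = x_i·y_{i+1} − x_{i+1}·y_i:
  195, 73, -228, 0  ⇒  2A = 40, A = 20.
Then Σ (y_i + y_{i+1})·c_i = 1075, so ȳ = 1075 / (6·20) = 215/24.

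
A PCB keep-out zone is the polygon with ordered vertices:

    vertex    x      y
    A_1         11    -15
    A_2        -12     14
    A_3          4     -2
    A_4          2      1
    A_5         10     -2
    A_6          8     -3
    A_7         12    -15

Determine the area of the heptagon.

Apply Gauss's area formula: 2A = Σ (x_i·y_{i+1} − x_{i+1}·y_i), indices taken mod 7.
Σ = (-26) + (-32) + (8) + (-14) + (-14) + (-84) + (-15) = -177
Area = |Σ|/2 = 88.5.

88.5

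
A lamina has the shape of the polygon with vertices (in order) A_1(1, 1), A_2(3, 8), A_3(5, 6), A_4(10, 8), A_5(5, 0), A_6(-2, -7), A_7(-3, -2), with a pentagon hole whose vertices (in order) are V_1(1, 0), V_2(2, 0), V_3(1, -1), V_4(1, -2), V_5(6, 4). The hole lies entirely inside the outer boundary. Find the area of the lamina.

60.5

Outer boundary:
Apply the shoelace formula: 2A = Σ (x_i·y_{i+1} − x_{i+1}·y_i), indices taken mod 7.
Σ = (5) + (-22) + (-20) + (-40) + (-35) + (-17) + (-1) = -130
Area = |Σ|/2 = 65.
Hole:
Apply the shoelace (surveyor's) formula: 2A = Σ (x_i·y_{i+1} − x_{i+1}·y_i), indices taken mod 5.
V_1→V_2: (1)(0) − (2)(0) = 0
V_2→V_3: (2)(-1) − (1)(0) = -2
V_3→V_4: (1)(-2) − (1)(-1) = -1
V_4→V_5: (1)(4) − (6)(-2) = 16
V_5→V_1: (6)(0) − (1)(4) = -4
Σ = 9
Area = |Σ|/2 = 4.5.
Net area = 65 − 4.5 = 60.5.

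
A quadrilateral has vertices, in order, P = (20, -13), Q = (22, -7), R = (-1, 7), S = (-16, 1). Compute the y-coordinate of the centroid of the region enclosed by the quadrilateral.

Apply Gauss's area formula. First the cross-terms c_i = x_i·y_{i+1} − x_{i+1}·y_i:
  146, 147, 111, 188  ⇒  2A = 592, A = 296.
Then Σ (y_i + y_{i+1})·c_i = -4288, so ȳ = -4288 / (6·296) = -268/111.

-268/111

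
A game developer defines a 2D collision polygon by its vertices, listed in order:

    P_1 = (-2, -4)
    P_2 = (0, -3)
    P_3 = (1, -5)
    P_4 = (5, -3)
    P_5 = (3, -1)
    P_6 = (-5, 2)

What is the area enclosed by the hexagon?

30

Σ = (6) + (3) + (22) + (4) + (1) + (24) = 60
Area = |Σ|/2 = 30.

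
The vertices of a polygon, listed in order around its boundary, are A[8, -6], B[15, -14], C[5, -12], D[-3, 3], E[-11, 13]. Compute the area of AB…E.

98.5

Apply the shoelace (surveyor's) formula: 2A = Σ (x_i·y_{i+1} − x_{i+1}·y_i), indices taken mod 5.
A→B: (8)(-14) − (15)(-6) = -22
B→C: (15)(-12) − (5)(-14) = -110
C→D: (5)(3) − (-3)(-12) = -21
D→E: (-3)(13) − (-11)(3) = -6
E→A: (-11)(-6) − (8)(13) = -38
Σ = -197
Area = |Σ|/2 = 98.5.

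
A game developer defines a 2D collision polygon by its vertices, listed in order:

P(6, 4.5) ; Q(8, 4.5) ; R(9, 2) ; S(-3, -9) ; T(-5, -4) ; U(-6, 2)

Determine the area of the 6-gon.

107.25

Σ = (-9) + (-24.5) + (-75) + (-33) + (-34) + (-39) = -214.5
Area = |Σ|/2 = 107.25.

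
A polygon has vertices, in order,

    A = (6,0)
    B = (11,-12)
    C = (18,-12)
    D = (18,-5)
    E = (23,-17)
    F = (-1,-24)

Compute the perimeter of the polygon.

90

|AB| = √((5)² + (-12)²) = √169 = 13
|BC| = √((7)² + (0)²) = √49 = 7
|CD| = √((0)² + (7)²) = √49 = 7
|DE| = √((5)² + (-12)²) = √169 = 13
|EF| = √((-24)² + (-7)²) = √625 = 25
|FA| = √((7)² + (24)²) = √625 = 25
Perimeter = 13 + 7 + 7 + 13 + 25 + 25 = 90.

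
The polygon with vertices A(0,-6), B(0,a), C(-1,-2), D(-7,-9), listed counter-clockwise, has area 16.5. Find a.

Write out the shoelace sum; only the two edges meeting at B involve a:
2·Area = [(0·a − 0·(-6)) + (0·(-2) − (-1)·a)] + 37
       = 1·a + 37 = 33
⇒ a = -4.

-4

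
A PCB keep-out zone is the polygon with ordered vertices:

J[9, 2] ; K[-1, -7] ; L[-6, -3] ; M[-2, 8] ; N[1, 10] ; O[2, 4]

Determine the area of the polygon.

Apply the surveyor's formula: 2A = Σ (x_i·y_{i+1} − x_{i+1}·y_i), indices taken mod 6.
J→K: (9)(-7) − (-1)(2) = -61
K→L: (-1)(-3) − (-6)(-7) = -39
L→M: (-6)(8) − (-2)(-3) = -54
M→N: (-2)(10) − (1)(8) = -28
N→O: (1)(4) − (2)(10) = -16
O→J: (2)(2) − (9)(4) = -32
Σ = -230
Area = |Σ|/2 = 115.

115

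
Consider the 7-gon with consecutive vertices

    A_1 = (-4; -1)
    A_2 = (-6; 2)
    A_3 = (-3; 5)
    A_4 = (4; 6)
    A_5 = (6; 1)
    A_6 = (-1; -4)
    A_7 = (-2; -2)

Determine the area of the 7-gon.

A_1→A_2: (-4)(2) − (-6)(-1) = -14
A_2→A_3: (-6)(5) − (-3)(2) = -24
A_3→A_4: (-3)(6) − (4)(5) = -38
A_4→A_5: (4)(1) − (6)(6) = -32
A_5→A_6: (6)(-4) − (-1)(1) = -23
A_6→A_7: (-1)(-2) − (-2)(-4) = -6
A_7→A_1: (-2)(-1) − (-4)(-2) = -6
Σ = -143
Area = |Σ|/2 = 71.5.

71.5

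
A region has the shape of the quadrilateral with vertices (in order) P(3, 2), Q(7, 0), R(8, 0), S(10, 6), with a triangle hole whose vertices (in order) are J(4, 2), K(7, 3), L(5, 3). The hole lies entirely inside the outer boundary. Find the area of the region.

Outer boundary:
Cross-terms: -14, 0, 48, 2  ⇒  Σ = 36
Area = |Σ|/2 = 18.
Hole:
Apply Gauss's area formula: 2A = Σ (x_i·y_{i+1} − x_{i+1}·y_i), indices taken mod 3.
J→K: (4)(3) − (7)(2) = -2
K→L: (7)(3) − (5)(3) = 6
L→J: (5)(2) − (4)(3) = -2
Σ = 2
Area = |Σ|/2 = 1.
Net area = 18 − 1 = 17.

17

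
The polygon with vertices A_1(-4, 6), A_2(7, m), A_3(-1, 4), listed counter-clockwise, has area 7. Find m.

Write out the shoelace sum; only the two edges meeting at A_2 involve m:
2·Area = [((-4)·m − 7·6) + (7·4 − (-1)·m)] + 10
       = -3·m + -4 = 14
⇒ m = -6.

-6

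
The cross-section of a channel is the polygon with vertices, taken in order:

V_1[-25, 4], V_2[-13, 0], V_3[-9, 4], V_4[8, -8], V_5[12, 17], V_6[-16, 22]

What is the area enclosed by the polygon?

Apply the shoelace formula: 2A = Σ (x_i·y_{i+1} − x_{i+1}·y_i), indices taken mod 6.
V_1→V_2: (-25)(0) − (-13)(4) = 52
V_2→V_3: (-13)(4) − (-9)(0) = -52
V_3→V_4: (-9)(-8) − (8)(4) = 40
V_4→V_5: (8)(17) − (12)(-8) = 232
V_5→V_6: (12)(22) − (-16)(17) = 536
V_6→V_1: (-16)(4) − (-25)(22) = 486
Σ = 1294
Area = |Σ|/2 = 647.

647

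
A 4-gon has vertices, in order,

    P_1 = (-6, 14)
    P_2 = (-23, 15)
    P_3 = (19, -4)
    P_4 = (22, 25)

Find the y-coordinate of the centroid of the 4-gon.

Apply Gauss's area formula. First the cross-terms c_i = x_i·y_{i+1} − x_{i+1}·y_i:
  232, -193, 563, 458  ⇒  2A = 1060, A = 530.
Then Σ (y_i + y_{i+1})·c_i = 34290, so ȳ = 34290 / (6·530) = 1143/106.

1143/106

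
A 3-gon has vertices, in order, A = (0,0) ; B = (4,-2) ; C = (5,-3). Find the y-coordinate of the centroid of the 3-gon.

Apply Gauss's area formula. First the cross-terms c_i = x_i·y_{i+1} − x_{i+1}·y_i:
  0, -2, 0  ⇒  2A = -2, A = -1.
Then Σ (y_i + y_{i+1})·c_i = 10, so ȳ = 10 / (6·(-1)) = -5/3.

-5/3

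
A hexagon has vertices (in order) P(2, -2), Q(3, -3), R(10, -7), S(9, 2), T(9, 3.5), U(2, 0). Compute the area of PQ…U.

47.25

Σ = (0) + (9) + (83) + (13.5) + (-7) + (-4) = 94.5
Area = |Σ|/2 = 47.25.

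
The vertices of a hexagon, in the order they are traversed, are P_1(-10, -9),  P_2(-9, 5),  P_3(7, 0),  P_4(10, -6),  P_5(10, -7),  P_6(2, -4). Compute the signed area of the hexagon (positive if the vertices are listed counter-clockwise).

-151

Apply the shoelace formula: 2A = Σ (x_i·y_{i+1} − x_{i+1}·y_i), indices taken mod 6.
P_1→P_2: (-10)(5) − (-9)(-9) = -131
P_2→P_3: (-9)(0) − (7)(5) = -35
P_3→P_4: (7)(-6) − (10)(0) = -42
P_4→P_5: (10)(-7) − (10)(-6) = -10
P_5→P_6: (10)(-4) − (2)(-7) = -26
P_6→P_1: (2)(-9) − (-10)(-4) = -58
Σ = -302
Signed area = Σ/2 = -151 (negative ⇒ clockwise traversal).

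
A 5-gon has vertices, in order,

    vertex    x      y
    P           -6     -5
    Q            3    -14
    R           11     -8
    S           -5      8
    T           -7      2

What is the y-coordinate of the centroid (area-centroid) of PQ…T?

-737/185

Apply the shoelace formula. First the cross-terms c_i = x_i·y_{i+1} − x_{i+1}·y_i:
  99, 130, 48, 46, 47  ⇒  2A = 370, A = 185.
Then Σ (y_i + y_{i+1})·c_i = -4422, so ȳ = -4422 / (6·185) = -737/185.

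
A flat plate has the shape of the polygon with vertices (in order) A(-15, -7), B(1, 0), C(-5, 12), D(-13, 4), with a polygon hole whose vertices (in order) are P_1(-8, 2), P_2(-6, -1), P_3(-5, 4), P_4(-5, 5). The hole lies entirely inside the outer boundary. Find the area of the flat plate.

145

Outer boundary:
A→B: (-15)(0) − (1)(-7) = 7
B→C: (1)(12) − (-5)(0) = 12
C→D: (-5)(4) − (-13)(12) = 136
D→A: (-13)(-7) − (-15)(4) = 151
Σ = 306
Area = |Σ|/2 = 153.
Hole:
P_1→P_2: (-8)(-1) − (-6)(2) = 20
P_2→P_3: (-6)(4) − (-5)(-1) = -29
P_3→P_4: (-5)(5) − (-5)(4) = -5
P_4→P_1: (-5)(2) − (-8)(5) = 30
Σ = 16
Area = |Σ|/2 = 8.
Net area = 153 − 8 = 145.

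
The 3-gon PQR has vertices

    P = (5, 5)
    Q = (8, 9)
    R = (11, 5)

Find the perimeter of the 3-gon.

16

|PQ| = √((3)² + (4)²) = √25 = 5
|QR| = √((3)² + (-4)²) = √25 = 5
|RP| = √((-6)² + (0)²) = √36 = 6
Perimeter = 5 + 5 + 6 = 16.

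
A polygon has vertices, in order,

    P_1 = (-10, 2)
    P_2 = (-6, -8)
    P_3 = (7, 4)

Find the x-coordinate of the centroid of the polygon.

Apply Gauss's area formula. First the cross-terms c_i = x_i·y_{i+1} − x_{i+1}·y_i:
  92, 32, 54  ⇒  2A = 178, A = 89.
Then Σ (x_i + x_{i+1})·c_i = -1602, so x̄ = -1602 / (6·89) = -3.

-3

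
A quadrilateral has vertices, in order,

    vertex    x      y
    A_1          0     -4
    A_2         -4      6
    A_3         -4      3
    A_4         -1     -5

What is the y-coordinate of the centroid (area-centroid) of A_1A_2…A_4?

Apply the shoelace (surveyor's) formula. First the cross-terms c_i = x_i·y_{i+1} − x_{i+1}·y_i:
  -16, 12, 23, 4  ⇒  2A = 23, A = 11.5.
Then Σ (y_i + y_{i+1})·c_i = -6, so ȳ = -6 / (6·11.5) = -2/23.

-2/23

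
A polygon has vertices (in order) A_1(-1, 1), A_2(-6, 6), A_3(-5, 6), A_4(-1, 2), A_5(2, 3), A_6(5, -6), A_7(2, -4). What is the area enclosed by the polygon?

Apply the shoelace (surveyor's) formula: 2A = Σ (x_i·y_{i+1} − x_{i+1}·y_i), indices taken mod 7.
A_1→A_2: (-1)(6) − (-6)(1) = 0
A_2→A_3: (-6)(6) − (-5)(6) = -6
A_3→A_4: (-5)(2) − (-1)(6) = -4
A_4→A_5: (-1)(3) − (2)(2) = -7
A_5→A_6: (2)(-6) − (5)(3) = -27
A_6→A_7: (5)(-4) − (2)(-6) = -8
A_7→A_1: (2)(1) − (-1)(-4) = -2
Σ = -54
Area = |Σ|/2 = 27.

27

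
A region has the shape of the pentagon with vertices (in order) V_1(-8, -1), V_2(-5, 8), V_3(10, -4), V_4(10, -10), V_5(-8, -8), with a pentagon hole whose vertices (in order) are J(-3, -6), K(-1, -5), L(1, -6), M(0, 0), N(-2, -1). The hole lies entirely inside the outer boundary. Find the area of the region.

188

Outer boundary:
Apply Gauss's area formula: 2A = Σ (x_i·y_{i+1} − x_{i+1}·y_i), indices taken mod 5.
Cross-terms: -69, -60, -60, -160, -56  ⇒  Σ = -405
Area = |Σ|/2 = 202.5.
Hole:
Apply the shoelace formula: 2A = Σ (x_i·y_{i+1} − x_{i+1}·y_i), indices taken mod 5.
Σ = (9) + (11) + (0) + (0) + (9) = 29
Area = |Σ|/2 = 14.5.
Net area = 202.5 − 14.5 = 188.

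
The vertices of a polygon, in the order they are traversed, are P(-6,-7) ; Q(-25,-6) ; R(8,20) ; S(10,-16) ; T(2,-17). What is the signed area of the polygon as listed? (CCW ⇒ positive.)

Cross-terms: -139, -452, -328, -138, -116  ⇒  Σ = -1173
Signed area = Σ/2 = -586.5 (negative ⇒ clockwise traversal).

-586.5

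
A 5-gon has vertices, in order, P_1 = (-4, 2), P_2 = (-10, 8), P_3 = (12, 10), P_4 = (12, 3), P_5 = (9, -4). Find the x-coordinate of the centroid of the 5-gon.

761/219

Apply the shoelace formula. First the cross-terms c_i = x_i·y_{i+1} − x_{i+1}·y_i:
  -12, -196, -84, -75, 2  ⇒  2A = -365, A = -182.5.
Then Σ (x_i + x_{i+1})·c_i = -3805, so x̄ = -3805 / (6·(-182.5)) = 761/219.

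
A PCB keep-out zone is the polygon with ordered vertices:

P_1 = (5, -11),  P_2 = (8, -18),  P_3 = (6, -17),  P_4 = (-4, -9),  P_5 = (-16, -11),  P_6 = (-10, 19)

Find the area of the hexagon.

Apply the shoelace formula: 2A = Σ (x_i·y_{i+1} − x_{i+1}·y_i), indices taken mod 6.
Σ = (-2) + (-28) + (-122) + (-100) + (-414) + (15) = -651
Area = |Σ|/2 = 325.5.

325.5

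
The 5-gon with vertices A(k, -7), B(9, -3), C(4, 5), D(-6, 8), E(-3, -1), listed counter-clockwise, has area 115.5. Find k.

The doubled signed area Σ (x_i y_{i+1} − x_{i+1} y_i) is linear in k.
With k=0 it equals 233; the coefficient of k is -2 (from the two edges through A).
So -2·k + 233 = 2·115.5 = 231 ⇒ k = 1.

1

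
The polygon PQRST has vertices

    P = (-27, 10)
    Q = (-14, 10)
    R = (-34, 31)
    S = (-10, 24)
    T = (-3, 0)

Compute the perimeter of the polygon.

|PQ| = √((13)² + (0)²) = √169 = 13
|QR| = √((-20)² + (21)²) = √841 = 29
|RS| = √((24)² + (-7)²) = √625 = 25
|ST| = √((7)² + (-24)²) = √625 = 25
|TP| = √((-24)² + (10)²) = √676 = 26
Perimeter = 13 + 29 + 25 + 25 + 26 = 118.

118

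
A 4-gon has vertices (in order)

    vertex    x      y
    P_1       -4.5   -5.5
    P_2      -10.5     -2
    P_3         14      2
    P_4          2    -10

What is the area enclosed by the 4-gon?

Cross-terms: -48.75, 7, -144, -56  ⇒  Σ = -241.75
Area = |Σ|/2 = 120.875.

120.875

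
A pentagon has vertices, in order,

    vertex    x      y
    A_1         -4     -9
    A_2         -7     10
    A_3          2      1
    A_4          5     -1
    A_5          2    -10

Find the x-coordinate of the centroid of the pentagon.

Apply the surveyor's formula. First the cross-terms c_i = x_i·y_{i+1} − x_{i+1}·y_i:
  -103, -27, -7, -48, -58  ⇒  2A = -243, A = -121.5.
Then Σ (x_i + x_{i+1})·c_i = 999, so x̄ = 999 / (6·(-121.5)) = -37/27.

-37/27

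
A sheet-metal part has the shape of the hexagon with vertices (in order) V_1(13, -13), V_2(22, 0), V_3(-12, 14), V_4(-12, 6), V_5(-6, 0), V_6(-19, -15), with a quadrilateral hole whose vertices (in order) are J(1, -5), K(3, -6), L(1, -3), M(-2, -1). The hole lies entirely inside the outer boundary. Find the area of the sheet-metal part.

Outer boundary:
Apply Gauss's area formula: 2A = Σ (x_i·y_{i+1} − x_{i+1}·y_i), indices taken mod 6.
V_1→V_2: (13)(0) − (22)(-13) = 286
V_2→V_3: (22)(14) − (-12)(0) = 308
V_3→V_4: (-12)(6) − (-12)(14) = 96
V_4→V_5: (-12)(0) − (-6)(6) = 36
V_5→V_6: (-6)(-15) − (-19)(0) = 90
V_6→V_1: (-19)(-13) − (13)(-15) = 442
Σ = 1258
Area = |Σ|/2 = 629.
Hole:
Apply Gauss's area formula: 2A = Σ (x_i·y_{i+1} − x_{i+1}·y_i), indices taken mod 4.
Cross-terms: 9, -3, -7, 11  ⇒  Σ = 10
Area = |Σ|/2 = 5.
Net area = 629 − 5 = 624.

624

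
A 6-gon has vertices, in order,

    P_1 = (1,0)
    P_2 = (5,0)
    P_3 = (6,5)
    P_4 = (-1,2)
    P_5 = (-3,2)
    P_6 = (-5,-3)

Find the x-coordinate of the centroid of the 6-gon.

15/17

Apply the surveyor's formula. First the cross-terms c_i = x_i·y_{i+1} − x_{i+1}·y_i:
  0, 25, 17, 4, 19, 3  ⇒  2A = 68, A = 34.
Then Σ (x_i + x_{i+1})·c_i = 180, so x̄ = 180 / (6·34) = 15/17.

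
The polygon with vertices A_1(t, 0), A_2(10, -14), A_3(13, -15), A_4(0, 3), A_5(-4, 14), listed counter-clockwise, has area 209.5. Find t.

-12

Write out the shoelace sum; only the two edges meeting at A_1 involve t:
2·Area = [((-4)·0 − t·14) + (t·(-14) − 10·0)] + 83
       = -28·t + 83 = 419
⇒ t = -12.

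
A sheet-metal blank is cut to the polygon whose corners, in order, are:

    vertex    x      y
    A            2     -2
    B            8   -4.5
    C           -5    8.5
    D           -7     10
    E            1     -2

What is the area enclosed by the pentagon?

Apply Gauss's area formula: 2A = Σ (x_i·y_{i+1} − x_{i+1}·y_i), indices taken mod 5.
Σ = (7) + (45.5) + (9.5) + (4) + (2) = 68
Area = |Σ|/2 = 34.

34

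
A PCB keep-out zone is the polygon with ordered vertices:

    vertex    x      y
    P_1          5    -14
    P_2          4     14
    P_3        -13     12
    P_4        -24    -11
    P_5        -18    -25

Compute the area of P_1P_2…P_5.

783

Apply the shoelace (surveyor's) formula: 2A = Σ (x_i·y_{i+1} − x_{i+1}·y_i), indices taken mod 5.
Σ = (126) + (230) + (431) + (402) + (377) = 1566
Area = |Σ|/2 = 783.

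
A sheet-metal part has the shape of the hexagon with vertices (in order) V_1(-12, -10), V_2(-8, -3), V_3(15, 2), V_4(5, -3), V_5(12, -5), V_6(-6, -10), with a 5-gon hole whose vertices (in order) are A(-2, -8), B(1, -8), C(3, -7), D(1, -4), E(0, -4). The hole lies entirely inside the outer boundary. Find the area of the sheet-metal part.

Outer boundary:
Apply the surveyor's formula: 2A = Σ (x_i·y_{i+1} − x_{i+1}·y_i), indices taken mod 6.
V_1→V_2: (-12)(-3) − (-8)(-10) = -44
V_2→V_3: (-8)(2) − (15)(-3) = 29
V_3→V_4: (15)(-3) − (5)(2) = -55
V_4→V_5: (5)(-5) − (12)(-3) = 11
V_5→V_6: (12)(-10) − (-6)(-5) = -150
V_6→V_1: (-6)(-10) − (-12)(-10) = -60
Σ = -269
Area = |Σ|/2 = 134.5.
Hole:
Σ = (24) + (17) + (-5) + (-4) + (-8) = 24
Area = |Σ|/2 = 12.
Net area = 134.5 − 12 = 122.5.

122.5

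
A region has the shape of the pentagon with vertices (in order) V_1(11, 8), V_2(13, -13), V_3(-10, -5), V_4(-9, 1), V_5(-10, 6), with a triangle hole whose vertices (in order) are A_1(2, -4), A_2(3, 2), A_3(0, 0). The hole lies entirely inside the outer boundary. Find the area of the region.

Outer boundary:
Apply the surveyor's formula: 2A = Σ (x_i·y_{i+1} − x_{i+1}·y_i), indices taken mod 5.
Σ = (-247) + (-195) + (-55) + (-44) + (-146) = -687
Area = |Σ|/2 = 343.5.
Hole:
Cross-terms: 16, 0, 0  ⇒  Σ = 16
Area = |Σ|/2 = 8.
Net area = 343.5 − 8 = 335.5.

335.5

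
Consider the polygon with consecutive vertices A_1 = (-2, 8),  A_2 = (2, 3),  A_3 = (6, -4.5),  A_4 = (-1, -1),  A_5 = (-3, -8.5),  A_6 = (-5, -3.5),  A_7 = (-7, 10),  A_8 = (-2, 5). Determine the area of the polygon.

Apply the shoelace formula: 2A = Σ (x_i·y_{i+1} − x_{i+1}·y_i), indices taken mod 8.
Σ = (-22) + (-27) + (-10.5) + (5.5) + (-32) + (-74.5) + (-15) + (-6) = -181.5
Area = |Σ|/2 = 90.75.

90.75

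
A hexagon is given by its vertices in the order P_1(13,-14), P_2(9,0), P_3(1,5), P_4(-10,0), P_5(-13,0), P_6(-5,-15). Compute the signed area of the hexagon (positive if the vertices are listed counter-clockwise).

340.5

Apply the shoelace (surveyor's) formula: 2A = Σ (x_i·y_{i+1} − x_{i+1}·y_i), indices taken mod 6.
P_1→P_2: (13)(0) − (9)(-14) = 126
P_2→P_3: (9)(5) − (1)(0) = 45
P_3→P_4: (1)(0) − (-10)(5) = 50
P_4→P_5: (-10)(0) − (-13)(0) = 0
P_5→P_6: (-13)(-15) − (-5)(0) = 195
P_6→P_1: (-5)(-14) − (13)(-15) = 265
Σ = 681
Signed area = Σ/2 = 340.5 (positive ⇒ counter-clockwise traversal).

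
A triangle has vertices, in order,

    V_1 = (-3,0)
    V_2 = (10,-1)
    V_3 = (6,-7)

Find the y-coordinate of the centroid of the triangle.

-8/3

Apply the shoelace (surveyor's) formula. First the cross-terms c_i = x_i·y_{i+1} − x_{i+1}·y_i:
  3, -64, -21  ⇒  2A = -82, A = -41.
Then Σ (y_i + y_{i+1})·c_i = 656, so ȳ = 656 / (6·(-41)) = -8/3.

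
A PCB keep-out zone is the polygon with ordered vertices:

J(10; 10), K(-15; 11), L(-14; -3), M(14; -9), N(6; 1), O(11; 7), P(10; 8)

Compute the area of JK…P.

Σ = (260) + (199) + (168) + (68) + (31) + (18) + (20) = 764
Area = |Σ|/2 = 382.

382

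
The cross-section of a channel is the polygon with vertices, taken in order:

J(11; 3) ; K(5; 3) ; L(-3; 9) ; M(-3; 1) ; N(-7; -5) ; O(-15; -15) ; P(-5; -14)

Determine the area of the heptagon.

211

Apply the shoelace (surveyor's) formula: 2A = Σ (x_i·y_{i+1} − x_{i+1}·y_i), indices taken mod 7.
Σ = (18) + (54) + (24) + (22) + (30) + (135) + (139) = 422
Area = |Σ|/2 = 211.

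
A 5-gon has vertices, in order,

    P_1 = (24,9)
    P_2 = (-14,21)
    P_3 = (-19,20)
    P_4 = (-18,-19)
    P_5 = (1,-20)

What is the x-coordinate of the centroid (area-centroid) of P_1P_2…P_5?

Apply the shoelace formula. First the cross-terms c_i = x_i·y_{i+1} − x_{i+1}·y_i:
  630, 119, 721, 379, 489  ⇒  2A = 2338, A = 1169.
Then Σ (x_i + x_{i+1})·c_i = -18522, so x̄ = -18522 / (6·1169) = -441/167.

-441/167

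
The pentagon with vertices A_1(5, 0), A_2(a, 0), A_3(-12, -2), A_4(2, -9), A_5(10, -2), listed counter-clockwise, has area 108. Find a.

The doubled signed area Σ (x_i y_{i+1} − x_{i+1} y_i) is linear in a.
With a=0 it equals 208; the coefficient of a is -2 (from the two edges through A_2).
So -2·a + 208 = 2·108 = 216 ⇒ a = -4.

-4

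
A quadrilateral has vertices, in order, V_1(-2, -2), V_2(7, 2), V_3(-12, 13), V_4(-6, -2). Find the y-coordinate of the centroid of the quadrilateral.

563/141

Apply Gauss's area formula. First the cross-terms c_i = x_i·y_{i+1} − x_{i+1}·y_i:
  10, 115, 102, 8  ⇒  2A = 235, A = 117.5.
Then Σ (y_i + y_{i+1})·c_i = 2815, so ȳ = 2815 / (6·117.5) = 563/141.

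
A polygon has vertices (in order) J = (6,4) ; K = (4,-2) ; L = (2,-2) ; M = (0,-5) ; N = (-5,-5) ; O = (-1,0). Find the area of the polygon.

38

Apply Gauss's area formula: 2A = Σ (x_i·y_{i+1} − x_{i+1}·y_i), indices taken mod 6.
Σ = (-28) + (-4) + (-10) + (-25) + (-5) + (-4) = -76
Area = |Σ|/2 = 38.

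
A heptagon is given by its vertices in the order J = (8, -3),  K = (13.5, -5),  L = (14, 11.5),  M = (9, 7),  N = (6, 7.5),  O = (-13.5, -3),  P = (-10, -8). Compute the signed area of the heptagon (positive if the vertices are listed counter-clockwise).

Σ = (0.5) + (225.25) + (-5.5) + (25.5) + (83.25) + (78) + (94) = 501
Signed area = Σ/2 = 250.5 (positive ⇒ counter-clockwise traversal).

250.5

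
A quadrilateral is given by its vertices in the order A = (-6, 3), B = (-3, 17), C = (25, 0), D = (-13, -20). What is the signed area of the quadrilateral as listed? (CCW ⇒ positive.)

Apply the shoelace (surveyor's) formula: 2A = Σ (x_i·y_{i+1} − x_{i+1}·y_i), indices taken mod 4.
Σ = (-93) + (-425) + (-500) + (-159) = -1177
Signed area = Σ/2 = -588.5 (negative ⇒ clockwise traversal).

-588.5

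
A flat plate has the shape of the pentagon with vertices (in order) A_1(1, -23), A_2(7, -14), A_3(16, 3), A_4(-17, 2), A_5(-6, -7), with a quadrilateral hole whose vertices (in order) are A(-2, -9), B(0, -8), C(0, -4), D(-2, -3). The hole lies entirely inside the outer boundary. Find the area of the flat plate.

Outer boundary:
Apply the shoelace (surveyor's) formula: 2A = Σ (x_i·y_{i+1} − x_{i+1}·y_i), indices taken mod 5.
A_1→A_2: (1)(-14) − (7)(-23) = 147
A_2→A_3: (7)(3) − (16)(-14) = 245
A_3→A_4: (16)(2) − (-17)(3) = 83
A_4→A_5: (-17)(-7) − (-6)(2) = 131
A_5→A_1: (-6)(-23) − (1)(-7) = 145
Σ = 751
Area = |Σ|/2 = 375.5.
Hole:
Apply Gauss's area formula: 2A = Σ (x_i·y_{i+1} − x_{i+1}·y_i), indices taken mod 4.
Σ = (16) + (0) + (-8) + (12) = 20
Area = |Σ|/2 = 10.
Net area = 375.5 − 10 = 365.5.

365.5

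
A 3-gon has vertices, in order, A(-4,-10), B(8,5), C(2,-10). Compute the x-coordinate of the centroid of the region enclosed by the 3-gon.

Apply Gauss's area formula. First the cross-terms c_i = x_i·y_{i+1} − x_{i+1}·y_i:
  60, -90, -60  ⇒  2A = -90, A = -45.
Then Σ (x_i + x_{i+1})·c_i = -540, so x̄ = -540 / (6·(-45)) = 2.

2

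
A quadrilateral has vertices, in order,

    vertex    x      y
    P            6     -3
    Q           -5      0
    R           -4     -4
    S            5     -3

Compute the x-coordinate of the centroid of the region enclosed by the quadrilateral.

Apply Gauss's area formula. First the cross-terms c_i = x_i·y_{i+1} − x_{i+1}·y_i:
  -15, 20, 32, 3  ⇒  2A = 40, A = 20.
Then Σ (x_i + x_{i+1})·c_i = -130, so x̄ = -130 / (6·20) = -13/12.

-13/12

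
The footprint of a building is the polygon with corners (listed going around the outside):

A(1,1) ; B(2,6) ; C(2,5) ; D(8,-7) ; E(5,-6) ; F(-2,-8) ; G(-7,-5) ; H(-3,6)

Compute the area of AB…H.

114.5

Apply Gauss's area formula: 2A = Σ (x_i·y_{i+1} − x_{i+1}·y_i), indices taken mod 8.
Cross-terms: 4, -2, -54, -13, -52, -46, -57, -9  ⇒  Σ = -229
Area = |Σ|/2 = 114.5.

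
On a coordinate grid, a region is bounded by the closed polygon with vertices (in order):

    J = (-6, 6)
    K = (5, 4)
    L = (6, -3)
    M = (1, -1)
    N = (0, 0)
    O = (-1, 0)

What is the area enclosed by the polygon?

51

Apply the shoelace formula: 2A = Σ (x_i·y_{i+1} − x_{i+1}·y_i), indices taken mod 6.
Σ = (-54) + (-39) + (-3) + (0) + (0) + (-6) = -102
Area = |Σ|/2 = 51.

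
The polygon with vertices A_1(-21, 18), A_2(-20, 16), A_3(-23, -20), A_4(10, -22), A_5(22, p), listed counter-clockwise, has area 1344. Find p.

The doubled signed area Σ (x_i y_{i+1} − x_{i+1} y_i) is linear in p.
With p=0 it equals 2378; the coefficient of p is 31 (from the two edges through A_5).
So 31·p + 2378 = 2·1344 = 2688 ⇒ p = 10.

10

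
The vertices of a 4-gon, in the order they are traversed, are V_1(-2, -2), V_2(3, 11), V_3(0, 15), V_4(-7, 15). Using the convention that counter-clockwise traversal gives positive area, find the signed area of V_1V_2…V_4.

Apply the surveyor's formula: 2A = Σ (x_i·y_{i+1} − x_{i+1}·y_i), indices taken mod 4.
Cross-terms: -16, 45, 105, 44  ⇒  Σ = 178
Signed area = Σ/2 = 89 (positive ⇒ counter-clockwise traversal).

89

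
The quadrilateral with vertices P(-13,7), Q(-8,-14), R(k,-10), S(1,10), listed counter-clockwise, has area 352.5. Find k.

10

The doubled signed area Σ (x_i y_{i+1} − x_{i+1} y_i) is linear in k.
With k=0 it equals 465; the coefficient of k is 24 (from the two edges through R).
So 24·k + 465 = 2·352.5 = 705 ⇒ k = 10.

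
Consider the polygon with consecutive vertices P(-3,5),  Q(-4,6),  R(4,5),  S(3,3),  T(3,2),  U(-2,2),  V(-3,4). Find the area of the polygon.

Σ = (2) + (-44) + (-3) + (-3) + (10) + (-2) + (-3) = -43
Area = |Σ|/2 = 21.5.

21.5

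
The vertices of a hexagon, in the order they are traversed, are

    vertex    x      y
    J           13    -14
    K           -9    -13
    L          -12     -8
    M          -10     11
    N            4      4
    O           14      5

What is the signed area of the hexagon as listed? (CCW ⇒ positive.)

-486

Apply the shoelace (surveyor's) formula: 2A = Σ (x_i·y_{i+1} − x_{i+1}·y_i), indices taken mod 6.
Σ = (-295) + (-84) + (-212) + (-84) + (-36) + (-261) = -972
Signed area = Σ/2 = -486 (negative ⇒ clockwise traversal).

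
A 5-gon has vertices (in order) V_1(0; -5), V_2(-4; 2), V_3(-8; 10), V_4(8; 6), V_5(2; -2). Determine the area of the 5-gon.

Σ = (-20) + (-24) + (-128) + (-28) + (-10) = -210
Area = |Σ|/2 = 105.

105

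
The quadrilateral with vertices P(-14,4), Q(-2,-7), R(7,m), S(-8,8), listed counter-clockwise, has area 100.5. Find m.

-15

Write out the shoelace sum; only the two edges meeting at R involve m:
2·Area = [((-2)·m − 7·(-7)) + (7·8 − (-8)·m)] + 186
       = 6·m + 291 = 201
⇒ m = -15.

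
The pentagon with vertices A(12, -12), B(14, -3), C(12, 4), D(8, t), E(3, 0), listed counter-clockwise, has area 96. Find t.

4

The doubled signed area Σ (x_i y_{i+1} − x_{i+1} y_i) is linear in t.
With t=0 it equals 156; the coefficient of t is 9 (from the two edges through D).
So 9·t + 156 = 2·96 = 192 ⇒ t = 4.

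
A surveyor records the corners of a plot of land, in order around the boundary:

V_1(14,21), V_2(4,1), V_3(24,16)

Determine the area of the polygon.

Cross-terms: -70, 40, 280  ⇒  Σ = 250
Area = |Σ|/2 = 125.

125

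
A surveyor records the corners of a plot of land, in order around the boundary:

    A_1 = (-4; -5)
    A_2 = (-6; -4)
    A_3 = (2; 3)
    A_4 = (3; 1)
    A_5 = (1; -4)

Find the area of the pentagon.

32.5

A_1→A_2: (-4)(-4) − (-6)(-5) = -14
A_2→A_3: (-6)(3) − (2)(-4) = -10
A_3→A_4: (2)(1) − (3)(3) = -7
A_4→A_5: (3)(-4) − (1)(1) = -13
A_5→A_1: (1)(-5) − (-4)(-4) = -21
Σ = -65
Area = |Σ|/2 = 32.5.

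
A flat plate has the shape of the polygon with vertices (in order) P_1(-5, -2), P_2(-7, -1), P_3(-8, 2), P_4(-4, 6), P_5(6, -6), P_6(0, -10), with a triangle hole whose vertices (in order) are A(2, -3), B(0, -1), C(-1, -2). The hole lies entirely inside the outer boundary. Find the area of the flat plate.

94.5

Outer boundary:
Σ = (-9) + (-22) + (-40) + (-12) + (-60) + (-50) = -193
Area = |Σ|/2 = 96.5.
Hole:
Σ = (-2) + (-1) + (7) = 4
Area = |Σ|/2 = 2.
Net area = 96.5 − 2 = 94.5.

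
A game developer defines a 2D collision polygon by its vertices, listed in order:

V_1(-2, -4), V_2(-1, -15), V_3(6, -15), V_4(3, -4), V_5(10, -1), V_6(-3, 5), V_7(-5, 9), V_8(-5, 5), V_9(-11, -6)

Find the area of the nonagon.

185.5

Apply Gauss's area formula: 2A = Σ (x_i·y_{i+1} − x_{i+1}·y_i), indices taken mod 9.
V_1→V_2: (-2)(-15) − (-1)(-4) = 26
V_2→V_3: (-1)(-15) − (6)(-15) = 105
V_3→V_4: (6)(-4) − (3)(-15) = 21
V_4→V_5: (3)(-1) − (10)(-4) = 37
V_5→V_6: (10)(5) − (-3)(-1) = 47
V_6→V_7: (-3)(9) − (-5)(5) = -2
V_7→V_8: (-5)(5) − (-5)(9) = 20
V_8→V_9: (-5)(-6) − (-11)(5) = 85
V_9→V_1: (-11)(-4) − (-2)(-6) = 32
Σ = 371
Area = |Σ|/2 = 185.5.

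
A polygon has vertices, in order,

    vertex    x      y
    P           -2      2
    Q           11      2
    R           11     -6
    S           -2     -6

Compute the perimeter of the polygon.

|PQ| = √((13)² + (0)²) = √169 = 13
|QR| = √((0)² + (-8)²) = √64 = 8
|RS| = √((-13)² + (0)²) = √169 = 13
|SP| = √((0)² + (8)²) = √64 = 8
Perimeter = 13 + 8 + 13 + 8 = 42.

42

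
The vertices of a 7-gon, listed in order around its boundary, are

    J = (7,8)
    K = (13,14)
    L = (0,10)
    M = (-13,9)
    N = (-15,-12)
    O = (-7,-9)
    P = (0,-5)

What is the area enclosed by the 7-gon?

Apply the shoelace formula: 2A = Σ (x_i·y_{i+1} − x_{i+1}·y_i), indices taken mod 7.
J→K: (7)(14) − (13)(8) = -6
K→L: (13)(10) − (0)(14) = 130
L→M: (0)(9) − (-13)(10) = 130
M→N: (-13)(-12) − (-15)(9) = 291
N→O: (-15)(-9) − (-7)(-12) = 51
O→P: (-7)(-5) − (0)(-9) = 35
P→J: (0)(8) − (7)(-5) = 35
Σ = 666
Area = |Σ|/2 = 333.

333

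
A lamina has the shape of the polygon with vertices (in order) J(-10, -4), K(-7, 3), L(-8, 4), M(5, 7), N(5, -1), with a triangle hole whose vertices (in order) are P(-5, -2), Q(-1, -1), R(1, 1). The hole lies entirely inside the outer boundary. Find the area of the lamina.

Outer boundary:
Apply the shoelace formula: 2A = Σ (x_i·y_{i+1} − x_{i+1}·y_i), indices taken mod 5.
J→K: (-10)(3) − (-7)(-4) = -58
K→L: (-7)(4) − (-8)(3) = -4
L→M: (-8)(7) − (5)(4) = -76
M→N: (5)(-1) − (5)(7) = -40
N→J: (5)(-4) − (-10)(-1) = -30
Σ = -208
Area = |Σ|/2 = 104.
Hole:
Σ = (3) + (0) + (3) = 6
Area = |Σ|/2 = 3.
Net area = 104 − 3 = 101.

101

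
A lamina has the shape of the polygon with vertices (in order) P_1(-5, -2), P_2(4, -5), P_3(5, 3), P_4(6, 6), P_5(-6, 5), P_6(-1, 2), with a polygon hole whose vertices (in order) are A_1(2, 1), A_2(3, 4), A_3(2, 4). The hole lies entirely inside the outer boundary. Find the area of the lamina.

75

Outer boundary:
Apply the shoelace (surveyor's) formula: 2A = Σ (x_i·y_{i+1} − x_{i+1}·y_i), indices taken mod 6.
Σ = (33) + (37) + (12) + (66) + (-7) + (12) = 153
Area = |Σ|/2 = 76.5.
Hole:
Σ = (5) + (4) + (-6) = 3
Area = |Σ|/2 = 1.5.
Net area = 76.5 − 1.5 = 75.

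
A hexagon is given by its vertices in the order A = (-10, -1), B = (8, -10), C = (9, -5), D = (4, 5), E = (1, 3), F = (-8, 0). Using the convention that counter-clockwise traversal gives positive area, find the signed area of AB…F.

131

Cross-terms: 108, 50, 65, 7, 24, 8  ⇒  Σ = 262
Signed area = Σ/2 = 131 (positive ⇒ counter-clockwise traversal).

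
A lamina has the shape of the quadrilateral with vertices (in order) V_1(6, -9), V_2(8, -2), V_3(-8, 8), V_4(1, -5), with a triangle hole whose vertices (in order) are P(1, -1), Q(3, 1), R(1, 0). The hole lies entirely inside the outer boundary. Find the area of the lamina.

79.5

Outer boundary:
Σ = (60) + (48) + (32) + (21) = 161
Area = |Σ|/2 = 80.5.
Hole:
Apply the shoelace (surveyor's) formula: 2A = Σ (x_i·y_{i+1} − x_{i+1}·y_i), indices taken mod 3.
P→Q: (1)(1) − (3)(-1) = 4
Q→R: (3)(0) − (1)(1) = -1
R→P: (1)(-1) − (1)(0) = -1
Σ = 2
Area = |Σ|/2 = 1.
Net area = 80.5 − 1 = 79.5.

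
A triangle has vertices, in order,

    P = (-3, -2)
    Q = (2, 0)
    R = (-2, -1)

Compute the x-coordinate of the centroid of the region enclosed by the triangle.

Apply the surveyor's formula. First the cross-terms c_i = x_i·y_{i+1} − x_{i+1}·y_i:
  4, -2, 1  ⇒  2A = 3, A = 1.5.
Then Σ (x_i + x_{i+1})·c_i = -9, so x̄ = -9 / (6·1.5) = -1.

-1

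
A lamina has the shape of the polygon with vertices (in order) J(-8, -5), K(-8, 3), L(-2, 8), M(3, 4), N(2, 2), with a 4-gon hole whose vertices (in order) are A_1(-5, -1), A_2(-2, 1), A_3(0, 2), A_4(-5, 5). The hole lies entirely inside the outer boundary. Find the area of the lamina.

Outer boundary:
Apply the shoelace (surveyor's) formula: 2A = Σ (x_i·y_{i+1} − x_{i+1}·y_i), indices taken mod 5.
J→K: (-8)(3) − (-8)(-5) = -64
K→L: (-8)(8) − (-2)(3) = -58
L→M: (-2)(4) − (3)(8) = -32
M→N: (3)(2) − (2)(4) = -2
N→J: (2)(-5) − (-8)(2) = 6
Σ = -150
Area = |Σ|/2 = 75.
Hole:
Σ = (-7) + (-4) + (10) + (30) = 29
Area = |Σ|/2 = 14.5.
Net area = 75 − 14.5 = 60.5.

60.5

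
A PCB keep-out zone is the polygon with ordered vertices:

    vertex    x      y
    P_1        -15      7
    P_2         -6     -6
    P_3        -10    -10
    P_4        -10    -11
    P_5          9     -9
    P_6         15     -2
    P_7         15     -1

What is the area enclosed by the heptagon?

276.5

Apply Gauss's area formula: 2A = Σ (x_i·y_{i+1} − x_{i+1}·y_i), indices taken mod 7.
P_1→P_2: (-15)(-6) − (-6)(7) = 132
P_2→P_3: (-6)(-10) − (-10)(-6) = 0
P_3→P_4: (-10)(-11) − (-10)(-10) = 10
P_4→P_5: (-10)(-9) − (9)(-11) = 189
P_5→P_6: (9)(-2) − (15)(-9) = 117
P_6→P_7: (15)(-1) − (15)(-2) = 15
P_7→P_1: (15)(7) − (-15)(-1) = 90
Σ = 553
Area = |Σ|/2 = 276.5.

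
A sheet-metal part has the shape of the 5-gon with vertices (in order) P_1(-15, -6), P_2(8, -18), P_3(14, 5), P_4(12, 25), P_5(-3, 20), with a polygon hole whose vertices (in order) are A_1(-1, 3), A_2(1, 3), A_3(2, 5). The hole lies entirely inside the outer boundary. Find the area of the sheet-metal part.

764.5

Outer boundary:
Σ = (318) + (292) + (290) + (315) + (318) = 1533
Area = |Σ|/2 = 766.5.
Hole:
Apply the shoelace formula: 2A = Σ (x_i·y_{i+1} − x_{i+1}·y_i), indices taken mod 3.
Σ = (-6) + (-1) + (11) = 4
Area = |Σ|/2 = 2.
Net area = 766.5 − 2 = 764.5.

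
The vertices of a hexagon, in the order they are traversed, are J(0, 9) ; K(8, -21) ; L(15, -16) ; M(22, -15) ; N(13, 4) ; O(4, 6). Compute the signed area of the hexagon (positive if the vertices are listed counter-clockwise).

Apply the shoelace (surveyor's) formula: 2A = Σ (x_i·y_{i+1} − x_{i+1}·y_i), indices taken mod 6.
Σ = (-72) + (187) + (127) + (283) + (62) + (36) = 623
Signed area = Σ/2 = 311.5 (positive ⇒ counter-clockwise traversal).

311.5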